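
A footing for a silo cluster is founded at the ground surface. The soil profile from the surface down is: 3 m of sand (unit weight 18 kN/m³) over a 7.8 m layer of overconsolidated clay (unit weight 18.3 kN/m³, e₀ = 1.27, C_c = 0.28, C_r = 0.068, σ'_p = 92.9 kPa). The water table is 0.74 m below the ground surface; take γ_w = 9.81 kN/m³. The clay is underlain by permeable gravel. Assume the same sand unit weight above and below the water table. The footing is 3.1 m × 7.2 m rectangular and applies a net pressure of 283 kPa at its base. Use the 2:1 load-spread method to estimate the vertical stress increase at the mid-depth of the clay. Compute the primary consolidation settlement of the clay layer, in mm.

S_c ≈ 106 mm

Mid-depth of clay below the ground surface: z = 3 + 7.8/2 = 6.9 m.
Total vertical stress at mid-clay: σ_v = 18×3 + 18.3×3.9 = 125.37 kPa.
Pore pressure: u = 9.81×(6.9 − 0.74) = 60.43 kPa.
Initial effective stress: σ'_0 = σ_v − u = 125.37 − 60.43 = 64.94 kPa.
Stress increase at mid-clay by the 2:1 spreading method:
Δσ = qBL/((B+z)(L+z)) = 283×3.1×7.2/((3.1+6.9)(7.2+6.9)) = 44.798 kPa
Final effective stress: σ'_f = 64.94 + 44.798 = 109.74 kPa.
σ'_f = 109.74 > σ'_p = 92.9 kPa, so the stress path crosses the preconsolidation pressure — recompression up to σ'_p, then virgin compression beyond:
S_c = H/(1+e₀)·[C_r·log₁₀(σ'_p/σ'_0) + C_c·log₁₀(σ'_f/σ'_p)]
    = 7.8/2.27 × [0.068×log₁₀(92.9/64.94) + 0.28×log₁₀(109.74/92.9)]
    = 3.4361 × [0.010574 + 0.020258] = 0.1059 m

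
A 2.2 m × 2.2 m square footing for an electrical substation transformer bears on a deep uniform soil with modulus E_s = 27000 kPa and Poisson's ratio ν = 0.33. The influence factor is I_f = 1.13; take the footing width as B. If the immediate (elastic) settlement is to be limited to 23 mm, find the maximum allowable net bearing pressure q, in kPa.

S_e = q·B·(1−ν²)/E_s · I_f  ⇒  q = S_e·E_s / (B·(1−ν²)·I_f).
q = 0.023 × 27000 / (2.2 × 0.8911 × 1.13) = 280.3 kPa

q ≈ 280 kPa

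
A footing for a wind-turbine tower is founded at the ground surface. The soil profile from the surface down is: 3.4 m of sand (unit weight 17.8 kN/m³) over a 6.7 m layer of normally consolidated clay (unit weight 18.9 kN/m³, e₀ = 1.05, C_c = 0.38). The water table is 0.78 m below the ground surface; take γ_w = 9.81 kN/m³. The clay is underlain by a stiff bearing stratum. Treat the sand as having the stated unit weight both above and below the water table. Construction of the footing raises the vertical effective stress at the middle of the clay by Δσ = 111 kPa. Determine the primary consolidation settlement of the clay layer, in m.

S_c ≈ 0.536 m

Mid-depth of clay below the ground surface: z = 3.4 + 6.7/2 = 6.75 m.
Total vertical stress at mid-clay: σ_v = 17.8×3.4 + 18.9×3.35 = 123.84 kPa.
Pore pressure: u = 9.81×(6.75 − 0.78) = 58.566 kPa.
Initial effective stress: σ'_0 = σ_v − u = 123.84 − 58.566 = 65.274 kPa.
Final effective stress: σ'_f = σ'_0 + Δσ = 65.274 + 111 = 176.27 kPa.
Normally consolidated clay, so the full stress increment lies on the virgin compression line:
S_c = C_c·H/(1+e₀)·log₁₀(σ'_f/σ'_0) = 0.38×6.7/(1+1.05)×log₁₀(176.27/65.274)
    = 1.242 × 0.43144 = 0.5358 m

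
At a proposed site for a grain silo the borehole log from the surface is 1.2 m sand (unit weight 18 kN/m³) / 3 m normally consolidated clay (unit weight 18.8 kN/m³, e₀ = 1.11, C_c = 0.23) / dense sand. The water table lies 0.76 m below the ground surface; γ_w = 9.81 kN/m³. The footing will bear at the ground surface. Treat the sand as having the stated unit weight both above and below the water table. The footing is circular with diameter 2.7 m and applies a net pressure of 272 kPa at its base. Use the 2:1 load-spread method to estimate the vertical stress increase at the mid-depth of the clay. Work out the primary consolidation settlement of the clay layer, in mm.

S_c ≈ 166 mm

Mid-depth of clay below the ground surface: z = 1.2 + 3/2 = 2.7 m.
Total vertical stress at mid-clay: σ_v = 18×1.2 + 18.8×1.5 = 49.8 kPa.
Pore pressure: u = 9.81×(2.7 − 0.76) = 19.031 kPa.
Initial effective stress: σ'_0 = σ_v − u = 49.8 − 19.031 = 30.769 kPa.
Stress increase at mid-clay by the 2:1 spreading method:
Δσ ≈ qD²/(D+z)² = 272×2.7²/(2.7+2.7)² = 68 kPa
Final effective stress: σ'_f = σ'_0 + Δσ = 30.769 + 68 = 98.769 kPa.
Normally consolidated clay, so the full stress increment lies on the virgin compression line:
S_c = C_c·H/(1+e₀)·log₁₀(σ'_f/σ'_0) = 0.23×3/(1+1.11)×log₁₀(98.769/30.769)
    = 0.32701 × 0.50651 = 0.1656 m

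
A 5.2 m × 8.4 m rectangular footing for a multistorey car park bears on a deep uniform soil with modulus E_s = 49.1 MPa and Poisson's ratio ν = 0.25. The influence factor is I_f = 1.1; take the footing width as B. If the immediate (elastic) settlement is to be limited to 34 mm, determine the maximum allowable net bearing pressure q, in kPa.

q ≈ 311 kPa

E_s = 49.1 MPa = 49100 kPa.
S_e = q·B·(1−ν²)/E_s · I_f  ⇒  q = S_e·E_s / (B·(1−ν²)·I_f).
q = 0.034 × 49100 / (5.2 × 0.9375 × 1.1) = 311.3 kPa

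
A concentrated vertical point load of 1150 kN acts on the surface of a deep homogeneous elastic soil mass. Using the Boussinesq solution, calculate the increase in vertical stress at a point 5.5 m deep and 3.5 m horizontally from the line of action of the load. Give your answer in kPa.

Δσ_z ≈ 7.76 kPa

Boussinesq vertical stress below a point load on an elastic half-space:
Δσ_z = 3P/(2πz²) · [1 + (r/z)²]^(−5/2)
r/z = 3.5/5.5 = 0.63636; [1+(r/z)²]^(−5/2) = 0.42741.
Δσ_z = 3×1150/(2π×5.5²) × 0.42741 = 18.152 × 0.42741 = 7.758 kPa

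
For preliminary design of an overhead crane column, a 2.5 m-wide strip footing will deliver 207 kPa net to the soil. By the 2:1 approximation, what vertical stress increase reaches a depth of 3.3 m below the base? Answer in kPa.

By the 2:1 method the load spreads at 1 horizontal : 2 vertical, so at depth z the loaded area has grown by z in each plan dimension:
Δσ = qB/(B+z) = 207×2.5/(2.5+3.3) = 89.224 kPa

Δσ_z ≈ 89.2 kPa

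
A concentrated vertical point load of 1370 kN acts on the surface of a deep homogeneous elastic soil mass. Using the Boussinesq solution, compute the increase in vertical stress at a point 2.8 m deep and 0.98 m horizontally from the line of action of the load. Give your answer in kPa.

Boussinesq vertical stress below a point load on an elastic half-space:
Δσ_z = 3P/(2πz²) · [1 + (r/z)²]^(−5/2)
r/z = 0.98/2.8 = 0.35; [1+(r/z)²]^(−5/2) = 0.74909.
Δσ_z = 3×1370/(2π×2.8²) × 0.74909 = 83.435 × 0.74909 = 62.5 kPa

Δσ_z ≈ 62.5 kPa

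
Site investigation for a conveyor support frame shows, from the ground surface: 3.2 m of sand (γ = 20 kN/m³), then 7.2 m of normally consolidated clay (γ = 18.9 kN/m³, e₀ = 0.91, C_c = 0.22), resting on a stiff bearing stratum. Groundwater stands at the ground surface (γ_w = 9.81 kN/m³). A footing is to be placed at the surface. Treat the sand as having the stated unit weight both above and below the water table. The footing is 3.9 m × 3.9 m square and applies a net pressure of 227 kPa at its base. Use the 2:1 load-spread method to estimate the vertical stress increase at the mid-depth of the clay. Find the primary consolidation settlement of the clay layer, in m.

Mid-depth of clay below the ground surface: z = 3.2 + 7.2/2 = 6.8 m.
Total vertical stress at mid-clay: σ_v = 20×3.2 + 18.9×3.6 = 132.04 kPa.
Pore pressure: u = 9.81×(6.8 − 0) = 66.708 kPa.
Initial effective stress: σ'_0 = σ_v − u = 132.04 − 66.708 = 65.332 kPa.
Stress increase at mid-clay by the 2:1 spreading method:
Δσ = qBL/((B+z)(L+z)) = 227×3.9×3.9/((3.9+6.8)(3.9+6.8)) = 30.157 kPa
Final effective stress: σ'_f = σ'_0 + Δσ = 65.332 + 30.157 = 95.489 kPa.
Normally consolidated clay, so the full stress increment lies on the virgin compression line:
S_c = C_c·H/(1+e₀)·log₁₀(σ'_f/σ'_0) = 0.22×7.2/(1+0.91)×log₁₀(95.489/65.332)
    = 0.82932 × 0.16483 = 0.1367 m

S_c ≈ 0.137 m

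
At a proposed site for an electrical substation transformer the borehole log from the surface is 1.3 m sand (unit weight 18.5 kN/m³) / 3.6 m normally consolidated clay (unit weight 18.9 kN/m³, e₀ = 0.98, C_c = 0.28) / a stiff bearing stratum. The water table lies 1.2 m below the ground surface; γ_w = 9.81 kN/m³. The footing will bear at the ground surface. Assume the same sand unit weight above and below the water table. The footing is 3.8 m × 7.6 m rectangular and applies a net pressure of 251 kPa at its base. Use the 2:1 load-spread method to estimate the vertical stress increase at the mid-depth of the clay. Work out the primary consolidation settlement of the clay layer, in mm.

S_c ≈ 276 mm

Mid-depth of clay below the ground surface: z = 1.3 + 3.6/2 = 3.1 m.
Total vertical stress at mid-clay: σ_v = 18.5×1.3 + 18.9×1.8 = 58.07 kPa.
Pore pressure: u = 9.81×(3.1 − 1.2) = 18.639 kPa.
Initial effective stress: σ'_0 = σ_v − u = 58.07 − 18.639 = 39.431 kPa.
Stress increase at mid-clay by the 2:1 spreading method:
Δσ = qBL/((B+z)(L+z)) = 251×3.8×7.6/((3.8+3.1)(7.6+3.1)) = 98.183 kPa
Final effective stress: σ'_f = σ'_0 + Δσ = 39.431 + 98.183 = 137.61 kPa.
Normally consolidated clay, so the full stress increment lies on the virgin compression line:
S_c = C_c·H/(1+e₀)·log₁₀(σ'_f/σ'_0) = 0.28×3.6/(1+0.98)×log₁₀(137.61/39.431)
    = 0.50909 × 0.54281 = 0.2763 m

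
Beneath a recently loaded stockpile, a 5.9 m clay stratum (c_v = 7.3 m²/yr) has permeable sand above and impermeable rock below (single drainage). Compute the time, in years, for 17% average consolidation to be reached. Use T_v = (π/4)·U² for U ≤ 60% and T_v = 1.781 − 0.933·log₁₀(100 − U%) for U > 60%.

t ≈ 0.108 years

Drainage path length: H_d = H = 5.9 m (single drainage).
U ≤ 60%: T_v = (π/4)·U² = (π/4)×0.17² = 0.022698.
t = T_v·H_d²/c_v = 0.022698×5.9²/7.3 = 0.1082 years.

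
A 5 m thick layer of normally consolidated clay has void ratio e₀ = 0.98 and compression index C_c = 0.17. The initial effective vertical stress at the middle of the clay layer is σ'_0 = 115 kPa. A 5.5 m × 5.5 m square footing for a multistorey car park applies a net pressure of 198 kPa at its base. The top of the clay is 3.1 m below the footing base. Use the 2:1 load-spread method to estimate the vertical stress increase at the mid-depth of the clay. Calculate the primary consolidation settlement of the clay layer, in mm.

Mid-depth of clay below the footing base: z = 3.1 + 5/2 = 5.6 m.
Stress increase at mid-clay by the 2:1 spreading method:
Δσ = qBL/((B+z)(L+z)) = 198×5.5×5.5/((5.5+5.6)(5.5+5.6)) = 48.612 kPa
Final effective stress: σ'_f = σ'_0 + Δσ = 115 + 48.612 = 163.61 kPa.
Normally consolidated clay, so the full stress increment lies on the virgin compression line:
S_c = C_c·H/(1+e₀)·log₁₀(σ'_f/σ'_0) = 0.17×5/(1+0.98)×log₁₀(163.61/115)
    = 0.42929 × 0.15311 = 0.06573 m

S_c ≈ 65.7 mm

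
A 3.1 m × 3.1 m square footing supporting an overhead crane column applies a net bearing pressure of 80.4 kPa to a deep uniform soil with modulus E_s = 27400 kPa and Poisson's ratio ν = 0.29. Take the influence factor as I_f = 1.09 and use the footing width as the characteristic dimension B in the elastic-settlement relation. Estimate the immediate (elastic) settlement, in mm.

Immediate (elastic) settlement: S_e = q·B·(1−ν²)/E_s · I_f.
S_e = 80.4 × 3.1 × (1 − 0.29²) / 27400 × 1.09
    = 80.4 × 3.1 × 0.9159 / 27400 × 1.09
    = 0.009081 m = 9.081 mm

S_e ≈ 9.08 mm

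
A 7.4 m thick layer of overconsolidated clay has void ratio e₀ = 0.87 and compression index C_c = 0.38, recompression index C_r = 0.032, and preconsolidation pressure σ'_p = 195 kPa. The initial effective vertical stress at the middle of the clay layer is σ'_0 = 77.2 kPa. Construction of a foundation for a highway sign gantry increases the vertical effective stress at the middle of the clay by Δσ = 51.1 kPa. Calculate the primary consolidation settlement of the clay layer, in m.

Final effective stress: σ'_f = 77.2 + 51.1 = 128.3 kPa.
σ'_f = 128.3 ≤ σ'_p = 195 kPa, so the clay remains overconsolidated and only the recompression index applies:
S_c = C_r·H/(1+e₀)·log₁₀(σ'_f/σ'_0) = 0.032×7.4/1.87×log₁₀(128.3/77.2)
    = 0.12663 × 0.22061 = 0.02794 m

S_c ≈ 0.0279 m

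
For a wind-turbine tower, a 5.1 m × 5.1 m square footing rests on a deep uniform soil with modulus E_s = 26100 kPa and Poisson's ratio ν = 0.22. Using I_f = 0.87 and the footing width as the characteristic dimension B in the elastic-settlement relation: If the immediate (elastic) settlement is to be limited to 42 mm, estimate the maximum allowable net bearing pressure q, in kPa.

q ≈ 260 kPa

S_e = q·B·(1−ν²)/E_s · I_f  ⇒  q = S_e·E_s / (B·(1−ν²)·I_f).
q = 0.042 × 26100 / (5.1 × 0.9516 × 0.87) = 259.6 kPa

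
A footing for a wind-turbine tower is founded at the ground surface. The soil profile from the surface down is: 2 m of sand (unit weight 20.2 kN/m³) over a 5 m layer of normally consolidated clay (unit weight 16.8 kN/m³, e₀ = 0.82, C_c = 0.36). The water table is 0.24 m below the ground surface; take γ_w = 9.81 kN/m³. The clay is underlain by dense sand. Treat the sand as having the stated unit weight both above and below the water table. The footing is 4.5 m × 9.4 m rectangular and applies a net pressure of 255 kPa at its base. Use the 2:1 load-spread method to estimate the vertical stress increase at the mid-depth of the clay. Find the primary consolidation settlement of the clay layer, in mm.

Mid-depth of clay below the ground surface: z = 2 + 5/2 = 4.5 m.
Total vertical stress at mid-clay: σ_v = 20.2×2 + 16.8×2.5 = 82.4 kPa.
Pore pressure: u = 9.81×(4.5 − 0.24) = 41.791 kPa.
Initial effective stress: σ'_0 = σ_v − u = 82.4 − 41.791 = 40.609 kPa.
Stress increase at mid-clay by the 2:1 spreading method:
Δσ = qBL/((B+z)(L+z)) = 255×4.5×9.4/((4.5+4.5)(9.4+4.5)) = 86.223 kPa
Final effective stress: σ'_f = σ'_0 + Δσ = 40.609 + 86.223 = 126.83 kPa.
Normally consolidated clay, so the full stress increment lies on the virgin compression line:
S_c = C_c·H/(1+e₀)·log₁₀(σ'_f/σ'_0) = 0.36×5/(1+0.82)×log₁₀(126.83/40.609)
    = 0.98901 × 0.4946 = 0.4892 m

S_c ≈ 489 mm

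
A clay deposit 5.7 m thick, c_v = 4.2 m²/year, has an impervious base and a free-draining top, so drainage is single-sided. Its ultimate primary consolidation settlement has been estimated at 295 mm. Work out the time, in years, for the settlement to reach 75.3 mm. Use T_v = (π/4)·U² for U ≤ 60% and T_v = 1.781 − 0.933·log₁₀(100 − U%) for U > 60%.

t ≈ 0.396 years

Drainage path length: H_d = H = 5.7 m (single drainage).
U = S(t)/S_ult = 75.3/295 = 0.2553.
U ≤ 60%: T_v = (π/4)·U² = (π/4)×0.25525² = 0.051172.
t = T_v·H_d²/c_v = 0.051172×5.7²/4.2 = 0.3959 years.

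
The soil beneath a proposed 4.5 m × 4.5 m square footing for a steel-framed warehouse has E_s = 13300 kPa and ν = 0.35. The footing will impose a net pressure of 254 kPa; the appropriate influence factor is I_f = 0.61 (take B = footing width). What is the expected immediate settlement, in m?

Immediate (elastic) settlement: S_e = q·B·(1−ν²)/E_s · I_f.
S_e = 254 × 4.5 × (1 − 0.35²) / 13300 × 0.61
    = 254 × 4.5 × 0.8775 / 13300 × 0.61
    = 0.046 m

S_e ≈ 0.046 m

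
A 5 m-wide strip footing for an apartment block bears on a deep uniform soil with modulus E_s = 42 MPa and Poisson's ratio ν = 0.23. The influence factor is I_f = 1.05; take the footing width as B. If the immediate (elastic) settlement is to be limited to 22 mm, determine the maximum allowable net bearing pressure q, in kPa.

E_s = 42 MPa = 42000 kPa.
S_e = q·B·(1−ν²)/E_s · I_f  ⇒  q = S_e·E_s / (B·(1−ν²)·I_f).
q = 0.022 × 42000 / (5 × 0.9471 × 1.05) = 185.8 kPa

q ≈ 186 kPa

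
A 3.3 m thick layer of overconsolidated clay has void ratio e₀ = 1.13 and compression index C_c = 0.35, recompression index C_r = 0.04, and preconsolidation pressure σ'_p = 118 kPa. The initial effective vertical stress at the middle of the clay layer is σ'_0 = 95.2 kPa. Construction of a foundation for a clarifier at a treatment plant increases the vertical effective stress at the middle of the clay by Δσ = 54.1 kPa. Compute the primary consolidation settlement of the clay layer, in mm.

Final effective stress: σ'_f = 95.2 + 54.1 = 149.3 kPa.
σ'_f = 149.3 > σ'_p = 118 kPa, so the stress path crosses the preconsolidation pressure — recompression up to σ'_p, then virgin compression beyond:
S_c = H/(1+e₀)·[C_r·log₁₀(σ'_p/σ'_0) + C_c·log₁₀(σ'_f/σ'_p)]
    = 3.3/2.13 × [0.04×log₁₀(118/95.2) + 0.35×log₁₀(149.3/118)]
    = 1.5493 × [0.0037298 + 0.035762] = 0.06118 m

S_c ≈ 61.2 mm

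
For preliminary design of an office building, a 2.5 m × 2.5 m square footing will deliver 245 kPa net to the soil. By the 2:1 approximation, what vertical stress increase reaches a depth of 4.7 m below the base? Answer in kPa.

By the 2:1 method the load spreads at 1 horizontal : 2 vertical, so at depth z the loaded area has grown by z in each plan dimension:
Δσ = qBL/((B+z)(L+z)) = 245×2.5×2.5/((2.5+4.7)(2.5+4.7)) = 29.538 kPa

Δσ_z ≈ 29.5 kPa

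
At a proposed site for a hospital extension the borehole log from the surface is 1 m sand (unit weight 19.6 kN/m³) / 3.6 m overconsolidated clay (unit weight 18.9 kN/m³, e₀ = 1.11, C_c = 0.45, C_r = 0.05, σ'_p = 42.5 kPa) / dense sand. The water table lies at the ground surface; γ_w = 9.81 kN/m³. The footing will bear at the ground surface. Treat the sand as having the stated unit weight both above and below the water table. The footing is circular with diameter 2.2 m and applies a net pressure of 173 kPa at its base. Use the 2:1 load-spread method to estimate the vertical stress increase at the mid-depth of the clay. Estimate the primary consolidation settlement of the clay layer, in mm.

Mid-depth of clay below the ground surface: z = 1 + 3.6/2 = 2.8 m.
Total vertical stress at mid-clay: σ_v = 19.6×1 + 18.9×1.8 = 53.62 kPa.
Pore pressure: u = 9.81×(2.8 − 0) = 27.468 kPa.
Initial effective stress: σ'_0 = σ_v − u = 53.62 − 27.468 = 26.152 kPa.
Stress increase at mid-clay by the 2:1 spreading method:
Δσ ≈ qD²/(D+z)² = 173×2.2²/(2.2+2.8)² = 33.493 kPa
Final effective stress: σ'_f = 26.152 + 33.493 = 59.645 kPa.
σ'_f = 59.645 > σ'_p = 42.5 kPa, so the stress path crosses the preconsolidation pressure — recompression up to σ'_p, then virgin compression beyond:
S_c = H/(1+e₀)·[C_r·log₁₀(σ'_p/σ'_0) + C_c·log₁₀(σ'_f/σ'_p)]
    = 3.6/2.11 × [0.05×log₁₀(42.5/26.152) + 0.45×log₁₀(59.645/42.5)]
    = 1.7062 × [0.010544 + 0.066233] = 0.131 m

S_c ≈ 131 mm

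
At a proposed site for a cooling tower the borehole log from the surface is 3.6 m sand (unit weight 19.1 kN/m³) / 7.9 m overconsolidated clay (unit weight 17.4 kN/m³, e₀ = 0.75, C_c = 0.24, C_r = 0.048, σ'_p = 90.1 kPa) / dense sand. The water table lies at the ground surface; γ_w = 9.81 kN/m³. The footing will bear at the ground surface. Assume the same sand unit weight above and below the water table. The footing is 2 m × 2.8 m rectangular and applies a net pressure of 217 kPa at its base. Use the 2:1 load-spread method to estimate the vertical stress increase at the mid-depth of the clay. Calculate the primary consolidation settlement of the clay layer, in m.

Mid-depth of clay below the ground surface: z = 3.6 + 7.9/2 = 7.55 m.
Total vertical stress at mid-clay: σ_v = 19.1×3.6 + 17.4×3.95 = 137.49 kPa.
Pore pressure: u = 9.81×(7.55 − 0) = 74.066 kPa.
Initial effective stress: σ'_0 = σ_v − u = 137.49 − 74.066 = 63.424 kPa.
Stress increase at mid-clay by the 2:1 spreading method:
Δσ = qBL/((B+z)(L+z)) = 217×2×2.8/((2+7.55)(2.8+7.55)) = 12.294 kPa
Final effective stress: σ'_f = 63.424 + 12.294 = 75.718 kPa.
σ'_f = 75.718 ≤ σ'_p = 90.1 kPa, so the clay remains overconsolidated and only the recompression index applies:
S_c = C_r·H/(1+e₀)·log₁₀(σ'_f/σ'_0) = 0.048×7.9/1.75×log₁₀(75.718/63.424)
    = 0.21669 × 0.076946 = 0.01667 m

S_c ≈ 0.0167 m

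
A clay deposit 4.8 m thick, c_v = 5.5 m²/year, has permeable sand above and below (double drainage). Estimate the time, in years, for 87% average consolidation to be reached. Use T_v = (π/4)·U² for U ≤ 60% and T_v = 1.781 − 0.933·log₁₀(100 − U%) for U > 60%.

Drainage path length: H_d = H/2 = 2.4 m (double drainage).
U > 60%: T_v = 1.781 − 0.933·log₁₀(100 − 87) = 0.74169.
t = T_v·H_d²/c_v = 0.74169×2.4²/5.5 = 0.7768 years.

t ≈ 0.777 years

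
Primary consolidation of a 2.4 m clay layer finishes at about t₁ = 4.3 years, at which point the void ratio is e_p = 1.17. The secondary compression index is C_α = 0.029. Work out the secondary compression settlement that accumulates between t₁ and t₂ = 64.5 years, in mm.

Secondary compression: S_s = C_α·H/(1+e_p)·log₁₀(t₂/t₁)
S_s = 0.029×2.4/(1+1.17)×log₁₀(64.5/4.3)
    = 0.03207 × 1.176 = 0.03772 m

S_s ≈ 37.7 mm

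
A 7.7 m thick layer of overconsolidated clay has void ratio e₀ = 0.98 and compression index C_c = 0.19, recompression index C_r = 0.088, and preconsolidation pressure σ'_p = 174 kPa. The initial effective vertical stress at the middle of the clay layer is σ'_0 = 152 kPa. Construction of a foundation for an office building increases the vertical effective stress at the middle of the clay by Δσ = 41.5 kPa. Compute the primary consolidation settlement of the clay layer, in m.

S_c ≈ 0.0542 m

Final effective stress: σ'_f = 152 + 41.5 = 193.5 kPa.
σ'_f = 193.5 > σ'_p = 174 kPa, so the stress path crosses the preconsolidation pressure — recompression up to σ'_p, then virgin compression beyond:
S_c = H/(1+e₀)·[C_r·log₁₀(σ'_p/σ'_0) + C_c·log₁₀(σ'_f/σ'_p)]
    = 7.7/1.98 × [0.088×log₁₀(174/152) + 0.19×log₁₀(193.5/174)]
    = 3.8889 × [0.0051661 + 0.008765] = 0.05418 m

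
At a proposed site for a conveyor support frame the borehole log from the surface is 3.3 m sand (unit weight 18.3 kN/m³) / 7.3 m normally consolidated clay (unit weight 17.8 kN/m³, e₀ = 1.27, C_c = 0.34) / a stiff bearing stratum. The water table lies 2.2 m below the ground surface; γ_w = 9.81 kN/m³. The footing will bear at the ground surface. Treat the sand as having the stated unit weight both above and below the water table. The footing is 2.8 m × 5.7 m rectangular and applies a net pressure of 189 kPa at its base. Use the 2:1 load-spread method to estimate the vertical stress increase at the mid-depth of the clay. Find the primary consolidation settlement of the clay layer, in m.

S_c ≈ 0.128 m

Mid-depth of clay below the ground surface: z = 3.3 + 7.3/2 = 6.95 m.
Total vertical stress at mid-clay: σ_v = 18.3×3.3 + 17.8×3.65 = 125.36 kPa.
Pore pressure: u = 9.81×(6.95 − 2.2) = 46.598 kPa.
Initial effective stress: σ'_0 = σ_v − u = 125.36 − 46.598 = 78.762 kPa.
Stress increase at mid-clay by the 2:1 spreading method:
Δσ = qBL/((B+z)(L+z)) = 189×2.8×5.7/((2.8+6.95)(5.7+6.95)) = 24.457 kPa
Final effective stress: σ'_f = σ'_0 + Δσ = 78.762 + 24.457 = 103.22 kPa.
Normally consolidated clay, so the full stress increment lies on the virgin compression line:
S_c = C_c·H/(1+e₀)·log₁₀(σ'_f/σ'_0) = 0.34×7.3/(1+1.27)×log₁₀(103.22/78.762)
    = 1.0934 × 0.11745 = 0.1284 m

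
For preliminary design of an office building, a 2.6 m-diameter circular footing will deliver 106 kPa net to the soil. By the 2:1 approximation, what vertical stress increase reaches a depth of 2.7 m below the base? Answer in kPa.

Δσ_z ≈ 25.5 kPa

By the 2:1 method the load spreads at 1 horizontal : 2 vertical, so at depth z the loaded area has grown by z in each plan dimension:
Δσ ≈ qD²/(D+z)² = 106×2.6²/(2.6+2.7)² = 25.509 kPa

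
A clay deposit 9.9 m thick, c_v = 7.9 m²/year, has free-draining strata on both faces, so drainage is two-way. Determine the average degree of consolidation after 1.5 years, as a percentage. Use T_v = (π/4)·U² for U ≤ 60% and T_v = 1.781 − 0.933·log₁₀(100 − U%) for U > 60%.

U ≈ 75.4 %

Drainage path length: H_d = H/2 = 4.95 m (double drainage).
T_v = c_v·t/H_d² = 7.9×1.5/4.95² = 0.48362.
T_v = 0.48362 corresponds to the U > 60% branch:
U = 1 − 10^((1.781 − T_v)/0.933)/100 = 0.7542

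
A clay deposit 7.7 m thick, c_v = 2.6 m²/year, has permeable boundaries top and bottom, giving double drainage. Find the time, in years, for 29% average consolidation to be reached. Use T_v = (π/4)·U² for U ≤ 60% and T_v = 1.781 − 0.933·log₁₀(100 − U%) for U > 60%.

t ≈ 0.377 years

Drainage path length: H_d = H/2 = 3.85 m (double drainage).
U ≤ 60%: T_v = (π/4)·U² = (π/4)×0.29² = 0.066052.
t = T_v·H_d²/c_v = 0.066052×3.85²/2.6 = 0.3766 years.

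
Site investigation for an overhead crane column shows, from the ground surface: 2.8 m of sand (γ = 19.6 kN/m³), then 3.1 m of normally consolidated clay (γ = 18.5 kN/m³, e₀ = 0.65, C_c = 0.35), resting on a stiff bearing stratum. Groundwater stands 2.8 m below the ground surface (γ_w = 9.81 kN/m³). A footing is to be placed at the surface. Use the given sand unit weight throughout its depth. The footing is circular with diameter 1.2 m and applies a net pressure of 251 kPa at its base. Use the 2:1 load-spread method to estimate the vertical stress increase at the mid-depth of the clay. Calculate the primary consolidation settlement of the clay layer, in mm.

Mid-depth of clay below the ground surface: z = 2.8 + 3.1/2 = 4.35 m.
Total vertical stress at mid-clay: σ_v = 19.6×2.8 + 18.5×1.55 = 83.555 kPa.
Pore pressure: u = 9.81×(4.35 − 2.8) = 15.206 kPa.
Initial effective stress: σ'_0 = σ_v − u = 83.555 − 15.206 = 68.349 kPa.
Stress increase at mid-clay by the 2:1 spreading method:
Δσ ≈ qD²/(D+z)² = 251×1.2²/(1.2+4.35)² = 11.734 kPa
Final effective stress: σ'_f = σ'_0 + Δσ = 68.349 + 11.734 = 80.083 kPa.
Normally consolidated clay, so the full stress increment lies on the virgin compression line:
S_c = C_c·H/(1+e₀)·log₁₀(σ'_f/σ'_0) = 0.35×3.1/(1+0.65)×log₁₀(80.083/68.349)
    = 0.65758 × 0.068808 = 0.04525 m

S_c ≈ 45.2 mm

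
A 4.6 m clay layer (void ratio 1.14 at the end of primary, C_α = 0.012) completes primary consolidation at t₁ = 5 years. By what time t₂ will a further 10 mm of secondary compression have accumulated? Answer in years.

S_s = C_α·H/(1+e_p)·log₁₀(t₂/t₁) ⇒ log₁₀(t₂/t₁) = S_s·(1+e_p)/(C_α·H).
log₁₀(t₂/t₁) = 0.01 × (1+1.14) / (0.012×4.6) = 0.3877
t₂ = t₁ × 10^0.3877 = 5 × 2.442 = 12.21 years

t₂ ≈ 12.2 years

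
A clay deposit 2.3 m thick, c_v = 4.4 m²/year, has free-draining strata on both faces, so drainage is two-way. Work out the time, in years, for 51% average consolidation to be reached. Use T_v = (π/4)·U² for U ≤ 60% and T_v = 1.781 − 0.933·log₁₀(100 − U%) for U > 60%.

Drainage path length: H_d = H/2 = 1.15 m (double drainage).
U ≤ 60%: T_v = (π/4)·U² = (π/4)×0.51² = 0.20428.
t = T_v·H_d²/c_v = 0.20428×1.15²/4.4 = 0.0614 years.

t ≈ 0.0614 years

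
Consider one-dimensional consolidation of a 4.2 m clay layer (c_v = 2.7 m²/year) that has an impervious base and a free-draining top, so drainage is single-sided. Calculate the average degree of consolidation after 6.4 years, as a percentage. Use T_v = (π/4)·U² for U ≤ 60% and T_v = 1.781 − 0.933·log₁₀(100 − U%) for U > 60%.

U ≈ 92.8 %

Drainage path length: H_d = H = 4.2 m (single drainage).
T_v = c_v·t/H_d² = 2.7×6.4/4.2² = 0.97959.
T_v = 0.97959 corresponds to the U > 60% branch:
U = 1 − 10^((1.781 − T_v)/0.933)/100 = 0.9277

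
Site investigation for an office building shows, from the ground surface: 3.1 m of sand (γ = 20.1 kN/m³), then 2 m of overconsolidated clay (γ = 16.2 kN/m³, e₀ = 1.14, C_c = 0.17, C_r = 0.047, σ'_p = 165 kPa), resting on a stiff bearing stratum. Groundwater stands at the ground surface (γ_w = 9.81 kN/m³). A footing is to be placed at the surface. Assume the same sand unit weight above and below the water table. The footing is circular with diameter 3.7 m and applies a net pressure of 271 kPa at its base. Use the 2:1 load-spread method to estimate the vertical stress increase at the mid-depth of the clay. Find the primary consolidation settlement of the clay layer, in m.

Mid-depth of clay below the ground surface: z = 3.1 + 2/2 = 4.1 m.
Total vertical stress at mid-clay: σ_v = 20.1×3.1 + 16.2×1 = 78.51 kPa.
Pore pressure: u = 9.81×(4.1 − 0) = 40.221 kPa.
Initial effective stress: σ'_0 = σ_v − u = 78.51 − 40.221 = 38.289 kPa.
Stress increase at mid-clay by the 2:1 spreading method:
Δσ ≈ qD²/(D+z)² = 271×3.7²/(3.7+4.1)² = 60.979 kPa
Final effective stress: σ'_f = 38.289 + 60.979 = 99.268 kPa.
σ'_f = 99.268 ≤ σ'_p = 165 kPa, so the clay remains overconsolidated and only the recompression index applies:
S_c = C_r·H/(1+e₀)·log₁₀(σ'_f/σ'_0) = 0.047×2/2.14×log₁₀(99.268/38.289)
    = 0.043925 × 0.41374 = 0.01817 m

S_c ≈ 0.0182 m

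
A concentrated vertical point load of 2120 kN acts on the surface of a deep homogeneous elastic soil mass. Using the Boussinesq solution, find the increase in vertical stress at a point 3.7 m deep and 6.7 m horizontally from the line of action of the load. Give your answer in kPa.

Boussinesq vertical stress below a point load on an elastic half-space:
Δσ_z = 3P/(2πz²) · [1 + (r/z)²]^(−5/2)
r/z = 6.7/3.7 = 1.8108; [1+(r/z)²]^(−5/2) = 0.026402.
Δσ_z = 3×2120/(2π×3.7²) × 0.026402 = 73.939 × 0.026402 = 1.952 kPa

Δσ_z ≈ 1.95 kPa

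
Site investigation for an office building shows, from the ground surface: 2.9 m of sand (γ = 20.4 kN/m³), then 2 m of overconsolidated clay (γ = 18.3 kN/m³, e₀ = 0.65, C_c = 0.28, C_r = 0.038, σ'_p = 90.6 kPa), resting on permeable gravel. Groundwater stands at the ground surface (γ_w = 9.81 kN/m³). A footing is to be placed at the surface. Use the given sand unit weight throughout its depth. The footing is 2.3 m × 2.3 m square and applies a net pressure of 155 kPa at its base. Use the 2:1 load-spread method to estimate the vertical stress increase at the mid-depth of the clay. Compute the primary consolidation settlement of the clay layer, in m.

Mid-depth of clay below the ground surface: z = 2.9 + 2/2 = 3.9 m.
Total vertical stress at mid-clay: σ_v = 20.4×2.9 + 18.3×1 = 77.46 kPa.
Pore pressure: u = 9.81×(3.9 − 0) = 38.259 kPa.
Initial effective stress: σ'_0 = σ_v − u = 77.46 − 38.259 = 39.201 kPa.
Stress increase at mid-clay by the 2:1 spreading method:
Δσ = qBL/((B+z)(L+z)) = 155×2.3×2.3/((2.3+3.9)(2.3+3.9)) = 21.331 kPa
Final effective stress: σ'_f = 39.201 + 21.331 = 60.532 kPa.
σ'_f = 60.532 ≤ σ'_p = 90.6 kPa, so the clay remains overconsolidated and only the recompression index applies:
S_c = C_r·H/(1+e₀)·log₁₀(σ'_f/σ'_0) = 0.038×2/1.65×log₁₀(60.532/39.201)
    = 0.04606 × 0.18869 = 0.008691 m

S_c ≈ 0.00869 m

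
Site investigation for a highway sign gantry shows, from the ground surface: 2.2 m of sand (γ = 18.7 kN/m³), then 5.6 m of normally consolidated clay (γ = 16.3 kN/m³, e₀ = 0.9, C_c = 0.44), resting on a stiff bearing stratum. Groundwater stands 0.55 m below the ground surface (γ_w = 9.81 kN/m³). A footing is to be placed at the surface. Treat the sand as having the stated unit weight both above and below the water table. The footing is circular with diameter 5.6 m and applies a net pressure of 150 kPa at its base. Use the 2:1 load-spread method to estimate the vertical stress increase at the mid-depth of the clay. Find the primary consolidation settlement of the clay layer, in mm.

Mid-depth of clay below the ground surface: z = 2.2 + 5.6/2 = 5 m.
Total vertical stress at mid-clay: σ_v = 18.7×2.2 + 16.3×2.8 = 86.78 kPa.
Pore pressure: u = 9.81×(5 − 0.55) = 43.655 kPa.
Initial effective stress: σ'_0 = σ_v − u = 86.78 − 43.655 = 43.125 kPa.
Stress increase at mid-clay by the 2:1 spreading method:
Δσ ≈ qD²/(D+z)² = 150×5.6²/(5.6+5)² = 41.865 kPa
Final effective stress: σ'_f = σ'_0 + Δσ = 43.125 + 41.865 = 84.99 kPa.
Normally consolidated clay, so the full stress increment lies on the virgin compression line:
S_c = C_c·H/(1+e₀)·log₁₀(σ'_f/σ'_0) = 0.44×5.6/(1+0.9)×log₁₀(84.99/43.125)
    = 1.2968 × 0.29464 = 0.3821 m

S_c ≈ 382 mm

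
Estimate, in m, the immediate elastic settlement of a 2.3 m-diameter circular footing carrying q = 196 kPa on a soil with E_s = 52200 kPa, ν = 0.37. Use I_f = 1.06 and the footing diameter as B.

Immediate (elastic) settlement: S_e = q·B·(1−ν²)/E_s · I_f.
S_e = 196 × 2.3 × (1 − 0.37²) / 52200 × 1.06
    = 196 × 2.3 × 0.8631 / 52200 × 1.06
    = 0.007901 m

S_e ≈ 0.0079 m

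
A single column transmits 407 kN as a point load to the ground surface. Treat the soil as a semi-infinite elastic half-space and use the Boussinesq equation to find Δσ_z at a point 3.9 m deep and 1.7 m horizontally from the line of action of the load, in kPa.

Boussinesq vertical stress below a point load on an elastic half-space:
Δσ_z = 3P/(2πz²) · [1 + (r/z)²]^(−5/2)
r/z = 1.7/3.9 = 0.4359; [1+(r/z)²]^(−5/2) = 0.64733.
Δσ_z = 3×407/(2π×3.9²) × 0.64733 = 12.776 × 0.64733 = 8.27 kPa

Δσ_z ≈ 8.27 kPa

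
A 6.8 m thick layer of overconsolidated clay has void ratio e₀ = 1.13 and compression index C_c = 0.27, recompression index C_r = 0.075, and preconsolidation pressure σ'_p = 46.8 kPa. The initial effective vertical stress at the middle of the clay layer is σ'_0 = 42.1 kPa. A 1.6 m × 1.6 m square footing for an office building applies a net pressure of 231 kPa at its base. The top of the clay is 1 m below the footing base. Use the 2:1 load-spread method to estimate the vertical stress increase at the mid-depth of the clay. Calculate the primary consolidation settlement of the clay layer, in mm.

Mid-depth of clay below the footing base: z = 1 + 6.8/2 = 4.4 m.
Stress increase at mid-clay by the 2:1 spreading method:
Δσ = qBL/((B+z)(L+z)) = 231×1.6×1.6/((1.6+4.4)(1.6+4.4)) = 16.427 kPa
Final effective stress: σ'_f = 42.1 + 16.427 = 58.527 kPa.
σ'_f = 58.527 > σ'_p = 46.8 kPa, so the stress path crosses the preconsolidation pressure — recompression up to σ'_p, then virgin compression beyond:
S_c = H/(1+e₀)·[C_r·log₁₀(σ'_p/σ'_0) + C_c·log₁₀(σ'_f/σ'_p)]
    = 6.8/2.13 × [0.075×log₁₀(46.8/42.1) + 0.27×log₁₀(58.527/46.8)]
    = 3.1925 × [0.0034473 + 0.02622] = 0.09471 m

S_c ≈ 94.7 mm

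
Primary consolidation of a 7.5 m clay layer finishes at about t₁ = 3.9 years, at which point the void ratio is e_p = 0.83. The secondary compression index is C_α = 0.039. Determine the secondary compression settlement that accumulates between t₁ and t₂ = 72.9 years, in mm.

Secondary compression: S_s = C_α·H/(1+e_p)·log₁₀(t₂/t₁)
S_s = 0.039×7.5/(1+0.83)×log₁₀(72.9/3.9)
    = 0.1598 × 1.272 = 0.2033 m

S_s ≈ 203 mm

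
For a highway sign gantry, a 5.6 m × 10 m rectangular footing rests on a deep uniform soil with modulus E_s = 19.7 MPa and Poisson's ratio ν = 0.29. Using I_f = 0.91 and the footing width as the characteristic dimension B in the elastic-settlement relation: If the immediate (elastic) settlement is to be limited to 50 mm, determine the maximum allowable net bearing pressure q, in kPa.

E_s = 19.7 MPa = 19700 kPa.
S_e = q·B·(1−ν²)/E_s · I_f  ⇒  q = S_e·E_s / (B·(1−ν²)·I_f).
q = 0.05 × 19700 / (5.6 × 0.9159 × 0.91) = 211 kPa

q ≈ 211 kPa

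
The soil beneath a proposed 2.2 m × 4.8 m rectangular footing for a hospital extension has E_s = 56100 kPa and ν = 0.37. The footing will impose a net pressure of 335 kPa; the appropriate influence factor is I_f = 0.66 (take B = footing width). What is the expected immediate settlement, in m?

Immediate (elastic) settlement: S_e = q·B·(1−ν²)/E_s · I_f.
S_e = 335 × 2.2 × (1 − 0.37²) / 56100 × 0.66
    = 335 × 2.2 × 0.8631 / 56100 × 0.66
    = 0.007484 m

S_e ≈ 0.00748 m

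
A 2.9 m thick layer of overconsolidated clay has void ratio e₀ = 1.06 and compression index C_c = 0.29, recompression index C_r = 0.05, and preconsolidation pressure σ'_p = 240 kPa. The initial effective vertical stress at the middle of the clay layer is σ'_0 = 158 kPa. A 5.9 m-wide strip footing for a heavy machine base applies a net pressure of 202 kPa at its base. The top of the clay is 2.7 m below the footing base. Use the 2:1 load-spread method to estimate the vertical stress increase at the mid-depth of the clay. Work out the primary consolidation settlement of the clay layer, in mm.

Mid-depth of clay below the footing base: z = 2.7 + 2.9/2 = 4.15 m.
Stress increase at mid-clay by the 2:1 spreading method:
Δσ = qB/(B+z) = 202×5.9/(5.9+4.15) = 118.59 kPa
Final effective stress: σ'_f = 158 + 118.59 = 276.59 kPa.
σ'_f = 276.59 > σ'_p = 240 kPa, so the stress path crosses the preconsolidation pressure — recompression up to σ'_p, then virgin compression beyond:
S_c = H/(1+e₀)·[C_r·log₁₀(σ'_p/σ'_0) + C_c·log₁₀(σ'_f/σ'_p)]
    = 2.9/2.06 × [0.05×log₁₀(240/158) + 0.29×log₁₀(276.59/240)]
    = 1.4078 × [0.0090777 + 0.017871] = 0.03794 m

S_c ≈ 37.9 mm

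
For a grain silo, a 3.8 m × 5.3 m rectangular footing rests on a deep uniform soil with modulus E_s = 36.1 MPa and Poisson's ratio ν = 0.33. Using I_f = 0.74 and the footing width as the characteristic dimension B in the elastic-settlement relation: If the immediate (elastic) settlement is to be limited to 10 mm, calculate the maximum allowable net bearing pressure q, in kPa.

q ≈ 144 kPa

E_s = 36.1 MPa = 36100 kPa.
S_e = q·B·(1−ν²)/E_s · I_f  ⇒  q = S_e·E_s / (B·(1−ν²)·I_f).
q = 0.01 × 36100 / (3.8 × 0.8911 × 0.74) = 144.1 kPa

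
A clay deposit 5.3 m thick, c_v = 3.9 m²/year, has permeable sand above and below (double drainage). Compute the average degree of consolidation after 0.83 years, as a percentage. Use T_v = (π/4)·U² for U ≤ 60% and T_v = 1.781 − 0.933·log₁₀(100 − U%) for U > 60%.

Drainage path length: H_d = H/2 = 2.65 m (double drainage).
T_v = c_v·t/H_d² = 3.9×0.83/2.65² = 0.46095.
T_v = 0.46095 corresponds to the U > 60% branch:
U = 1 − 10^((1.781 − T_v)/0.933)/100 = 0.7401

U ≈ 74 %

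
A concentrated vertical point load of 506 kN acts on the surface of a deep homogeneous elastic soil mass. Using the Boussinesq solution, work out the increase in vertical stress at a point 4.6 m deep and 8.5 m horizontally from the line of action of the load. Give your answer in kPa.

Δσ_z ≈ 0.279 kPa

Boussinesq vertical stress below a point load on an elastic half-space:
Δσ_z = 3P/(2πz²) · [1 + (r/z)²]^(−5/2)
r/z = 8.5/4.6 = 1.8478; [1+(r/z)²]^(−5/2) = 0.024423.
Δσ_z = 3×506/(2π×4.6²) × 0.024423 = 11.418 × 0.024423 = 0.2789 kPa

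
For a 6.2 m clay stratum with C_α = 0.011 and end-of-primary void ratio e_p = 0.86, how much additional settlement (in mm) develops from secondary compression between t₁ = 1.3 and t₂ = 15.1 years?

Secondary compression: S_s = C_α·H/(1+e_p)·log₁₀(t₂/t₁)
S_s = 0.011×6.2/(1+0.86)×log₁₀(15.1/1.3)
    = 0.03667 × 1.065 = 0.03905 m

S_s ≈ 39.1 mm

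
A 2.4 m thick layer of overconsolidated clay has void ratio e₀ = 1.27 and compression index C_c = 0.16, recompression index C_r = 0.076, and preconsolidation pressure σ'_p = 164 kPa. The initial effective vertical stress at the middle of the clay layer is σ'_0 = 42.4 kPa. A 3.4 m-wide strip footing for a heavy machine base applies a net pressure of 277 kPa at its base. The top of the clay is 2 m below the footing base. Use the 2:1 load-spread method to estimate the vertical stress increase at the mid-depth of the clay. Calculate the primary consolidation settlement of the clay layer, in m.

S_c ≈ 0.0561 m

Mid-depth of clay below the footing base: z = 2 + 2.4/2 = 3.2 m.
Stress increase at mid-clay by the 2:1 spreading method:
Δσ = qB/(B+z) = 277×3.4/(3.4+3.2) = 142.7 kPa
Final effective stress: σ'_f = 42.4 + 142.7 = 185.1 kPa.
σ'_f = 185.1 > σ'_p = 164 kPa, so the stress path crosses the preconsolidation pressure — recompression up to σ'_p, then virgin compression beyond:
S_c = H/(1+e₀)·[C_r·log₁₀(σ'_p/σ'_0) + C_c·log₁₀(σ'_f/σ'_p)]
    = 2.4/2.27 × [0.076×log₁₀(164/42.4) + 0.16×log₁₀(185.1/164)]
    = 1.0573 × [0.044648 + 0.00841] = 0.0561 m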